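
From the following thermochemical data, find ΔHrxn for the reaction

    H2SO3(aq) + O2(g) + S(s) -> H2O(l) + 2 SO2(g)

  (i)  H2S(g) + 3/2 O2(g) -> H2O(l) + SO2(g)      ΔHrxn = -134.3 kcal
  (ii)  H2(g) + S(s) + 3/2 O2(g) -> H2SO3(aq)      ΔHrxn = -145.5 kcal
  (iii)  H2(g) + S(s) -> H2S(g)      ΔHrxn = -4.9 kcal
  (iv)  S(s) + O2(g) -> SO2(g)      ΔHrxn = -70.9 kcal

ΔHrxn = -64.6 kcal

(i) as written (H2O(l) already on the product side): -134.3 kcal
(ii) reversed (reverse to put H2SO3(aq) on the reactant side): +145.5 kcal
(iii) as written: -4.9 kcal
(iv) as written: -70.9 kcal
Combining the equations, ΔHrxn = (1)·(-134.3) + (-1)·(-145.5) + (1)·(-4.9) + (1)·(-70.9) = -64.6 kcal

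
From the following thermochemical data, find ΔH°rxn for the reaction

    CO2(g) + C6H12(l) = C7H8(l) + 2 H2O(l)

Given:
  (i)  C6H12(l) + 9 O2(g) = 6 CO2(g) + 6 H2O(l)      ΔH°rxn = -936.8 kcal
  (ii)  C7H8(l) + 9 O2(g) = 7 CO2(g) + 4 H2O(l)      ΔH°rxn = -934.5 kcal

ΔH°rxn = -2.3 kcal

(i) as written (C6H12(l) already on the reactant side): -936.8 kcal
(ii) reversed (reverse to put C7H8(l) on the product side): +934.5 kcal
Since enthalpy is a state function, ΔH°rxn = (1)·(-936.8) + (-1)·(-934.5) = -2.3 kcal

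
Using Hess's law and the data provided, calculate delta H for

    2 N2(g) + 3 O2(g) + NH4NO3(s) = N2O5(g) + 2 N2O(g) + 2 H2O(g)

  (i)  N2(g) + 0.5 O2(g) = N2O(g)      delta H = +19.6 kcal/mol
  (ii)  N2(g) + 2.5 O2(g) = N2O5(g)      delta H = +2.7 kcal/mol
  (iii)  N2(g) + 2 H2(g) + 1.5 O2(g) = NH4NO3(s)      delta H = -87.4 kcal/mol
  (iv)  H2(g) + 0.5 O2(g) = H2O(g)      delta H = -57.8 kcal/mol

(i) × 2: (2)·(+19.6) = +39.2 kcal/mol
(ii) as written: +2.7 kcal/mol
(iii) reversed: +87.4 kcal/mol
(iv) × 2: (2)·(-57.8) = -115.6 kcal/mol
Since enthalpy is a state function, delta H = (+39.2) + (+2.7) + (+87.4) + (-115.6) = 13.7 kcal/mol

delta H = 13.7 kcal/mol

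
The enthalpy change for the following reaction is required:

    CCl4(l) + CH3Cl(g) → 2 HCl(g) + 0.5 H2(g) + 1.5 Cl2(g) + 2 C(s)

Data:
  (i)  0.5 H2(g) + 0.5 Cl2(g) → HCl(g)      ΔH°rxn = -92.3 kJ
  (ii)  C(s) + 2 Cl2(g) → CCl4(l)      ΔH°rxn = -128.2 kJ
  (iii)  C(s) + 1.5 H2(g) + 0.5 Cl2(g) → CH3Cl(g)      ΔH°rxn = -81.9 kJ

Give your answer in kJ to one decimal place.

ΔH°rxn = 25.5 kJ

(i) × 2 (scale by 2 for the 2 HCl(g)): (2)·(-92.3) = -184.6 kJ
(ii) reversed (CCl4(l) must end up as a reactant): +128.2 kJ
(iii) reversed (reverse to put CH3Cl(g) on the reactant side): +81.9 kJ
ΔH°rxn = (-184.6) + (+128.2) + (+81.9) = 25.5 kJ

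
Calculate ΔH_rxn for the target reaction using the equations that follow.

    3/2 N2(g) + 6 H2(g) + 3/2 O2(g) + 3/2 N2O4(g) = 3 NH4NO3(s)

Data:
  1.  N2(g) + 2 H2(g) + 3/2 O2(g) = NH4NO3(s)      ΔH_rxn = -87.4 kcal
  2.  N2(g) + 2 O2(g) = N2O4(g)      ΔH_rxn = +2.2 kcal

eq. 1 × 3: (3)·(-87.4) = -262.2 kcal
eq. 2 reversed and × 3/2: (-3/2)·(+2.2) = -3.3 kcal
Combining the equations, ΔH_rxn = (3)·(-87.4) + (-3/2)·(+2.2) = -265.5 kcal

ΔH_rxn = -265.5 kcal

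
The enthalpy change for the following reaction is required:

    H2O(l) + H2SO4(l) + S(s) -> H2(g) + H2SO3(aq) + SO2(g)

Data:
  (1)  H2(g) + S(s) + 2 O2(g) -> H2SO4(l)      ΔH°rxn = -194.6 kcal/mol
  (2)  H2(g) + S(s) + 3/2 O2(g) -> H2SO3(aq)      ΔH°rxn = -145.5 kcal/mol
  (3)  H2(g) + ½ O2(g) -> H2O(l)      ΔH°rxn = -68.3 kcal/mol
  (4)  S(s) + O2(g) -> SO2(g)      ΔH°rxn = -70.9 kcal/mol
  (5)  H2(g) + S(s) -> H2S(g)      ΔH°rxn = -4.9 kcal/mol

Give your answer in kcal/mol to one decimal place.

(1) reversed: +194.6 kcal/mol
(2) as written: -145.5 kcal/mol
(3) reversed: +68.3 kcal/mol
(4) as written: -70.9 kcal/mol
(5): not needed.
ΔH°rxn = (+194.6) + (-145.5) + (+68.3) + (-70.9) = 46.5 kcal/mol

ΔH°rxn = 46.5 kcal/mol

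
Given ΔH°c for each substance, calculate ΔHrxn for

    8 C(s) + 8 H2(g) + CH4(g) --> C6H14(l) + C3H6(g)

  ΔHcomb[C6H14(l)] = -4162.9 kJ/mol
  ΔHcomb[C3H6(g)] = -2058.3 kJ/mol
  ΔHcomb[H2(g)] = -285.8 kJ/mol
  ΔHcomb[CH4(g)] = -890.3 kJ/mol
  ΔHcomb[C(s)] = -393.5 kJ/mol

Using ΔH = Σ nΔHc°(reactants) − Σ nΔHc°(products):
= [8·(-393.5) + 8·(-285.8) + 1·(-890.3)] − [1·(-4162.9) + 1·(-2058.3)]
= -103.5 kJ/mol

ΔHrxn = -103.5 kJ/mol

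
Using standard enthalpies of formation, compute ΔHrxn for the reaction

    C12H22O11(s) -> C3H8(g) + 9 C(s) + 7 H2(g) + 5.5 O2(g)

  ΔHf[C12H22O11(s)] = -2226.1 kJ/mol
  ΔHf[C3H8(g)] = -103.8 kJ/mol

ΔHrxn = 2122.3 kJ/mol

Products: 1·(-103.8) + 9·(+0.0) + 7·(+0.0) + 11/2·(+0.0) = -103.8
Reactants: 1·(-2226.1) = -2226.1
ΔHrxn = (-103.8) − (-2226.1) = 2122.3 kJ/mol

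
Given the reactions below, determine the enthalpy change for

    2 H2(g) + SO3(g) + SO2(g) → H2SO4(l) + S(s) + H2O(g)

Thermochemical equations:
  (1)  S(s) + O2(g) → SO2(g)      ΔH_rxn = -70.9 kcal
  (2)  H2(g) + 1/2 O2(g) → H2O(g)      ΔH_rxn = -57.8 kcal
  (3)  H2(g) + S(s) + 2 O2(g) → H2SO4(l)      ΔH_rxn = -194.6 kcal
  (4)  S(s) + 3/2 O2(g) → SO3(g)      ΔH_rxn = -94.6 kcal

(1) reversed: +70.9 kcal
(2) as written: -57.8 kcal
(3) as written: -194.6 kcal
(4) reversed: +94.6 kcal
ΔH_rxn = (-1)·(-70.9) + (1)·(-57.8) + (1)·(-194.6) + (-1)·(-94.6) = -86.9 kcal

ΔH_rxn = -86.9 kcal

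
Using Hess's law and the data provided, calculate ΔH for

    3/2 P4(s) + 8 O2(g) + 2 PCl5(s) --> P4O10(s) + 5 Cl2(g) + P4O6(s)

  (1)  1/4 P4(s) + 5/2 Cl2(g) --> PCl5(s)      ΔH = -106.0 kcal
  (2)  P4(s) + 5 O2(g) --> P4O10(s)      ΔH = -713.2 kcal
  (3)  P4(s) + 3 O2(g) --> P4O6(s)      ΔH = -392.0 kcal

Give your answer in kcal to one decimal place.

(1) reversed and × 2 (reverse to put PCl5(s) on the reactant side; scale by 2 for the 2 PCl5(s)): (-2)·(-106.0) = +212.0 kcal
(2) as written (P4O10(s) already on the product side): -713.2 kcal
(3) as written (P4O6(s) already on the product side): -392.0 kcal
Summing the manipulated equations, ΔH = (+212.0) + (-713.2) + (-392.0) = -893.2 kcal

ΔH = -893.2 kcal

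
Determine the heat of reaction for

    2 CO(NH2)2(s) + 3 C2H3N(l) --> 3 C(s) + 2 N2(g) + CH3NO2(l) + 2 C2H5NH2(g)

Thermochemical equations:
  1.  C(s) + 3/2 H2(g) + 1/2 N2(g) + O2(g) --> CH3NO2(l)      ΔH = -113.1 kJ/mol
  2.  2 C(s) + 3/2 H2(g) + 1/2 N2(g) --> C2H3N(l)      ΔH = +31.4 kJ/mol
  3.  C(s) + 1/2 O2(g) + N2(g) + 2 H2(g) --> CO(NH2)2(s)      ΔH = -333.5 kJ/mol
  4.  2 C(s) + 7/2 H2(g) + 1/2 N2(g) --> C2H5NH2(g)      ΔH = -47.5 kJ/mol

eq. 1 as written: -113.1 kJ/mol
eq. 2 reversed and × 3: (-3)·(+31.4) = -94.2 kJ/mol
eq. 3 reversed and × 2: (-2)·(-333.5) = +667.0 kJ/mol
eq. 4 × 2: (2)·(-47.5) = -95.0 kJ/mol
Combining the equations, ΔH = (1)·(-113.1) + (-3)·(+31.4) + (-2)·(-333.5) + (2)·(-47.5) = 364.7 kJ/mol

ΔH = 364.7 kJ/mol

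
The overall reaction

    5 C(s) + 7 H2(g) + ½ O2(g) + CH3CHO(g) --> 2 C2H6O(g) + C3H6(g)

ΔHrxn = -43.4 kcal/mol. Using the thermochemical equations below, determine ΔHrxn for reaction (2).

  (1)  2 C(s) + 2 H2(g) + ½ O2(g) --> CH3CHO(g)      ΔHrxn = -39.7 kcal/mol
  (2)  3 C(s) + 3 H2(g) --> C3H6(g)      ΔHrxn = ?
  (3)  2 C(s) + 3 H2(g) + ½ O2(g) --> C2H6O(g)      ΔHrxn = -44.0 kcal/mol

ΔHrxn = 4.9 kcal/mol

(1) reversed (CH3CHO(g) must end up as a reactant): +39.7 kcal/mol
(2) as written (C3H6(g) already on the product side): contributes x
(3) × 2 (scale by 2 for the 2 C2H6O(g)): (2)·(-44.0) = -88.0 kcal/mol
-43.4 = (+39.7) + (-88.0) + x
x = (-43.4 − (-48.3)) / (1) = 4.9 kcal/mol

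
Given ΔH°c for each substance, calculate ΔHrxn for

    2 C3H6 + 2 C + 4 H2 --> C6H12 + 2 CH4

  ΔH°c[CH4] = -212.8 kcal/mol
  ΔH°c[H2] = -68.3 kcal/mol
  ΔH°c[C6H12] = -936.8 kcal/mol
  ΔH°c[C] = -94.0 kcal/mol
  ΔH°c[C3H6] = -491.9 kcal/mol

With combustion enthalpies, reactants minus products:
= [2·(-491.9) + 2·(-94.0) + 4·(-68.3)] − [1·(-936.8) + 2·(-212.8)]
= -82.6 kcal/mol

ΔHrxn = -82.6 kcal/mol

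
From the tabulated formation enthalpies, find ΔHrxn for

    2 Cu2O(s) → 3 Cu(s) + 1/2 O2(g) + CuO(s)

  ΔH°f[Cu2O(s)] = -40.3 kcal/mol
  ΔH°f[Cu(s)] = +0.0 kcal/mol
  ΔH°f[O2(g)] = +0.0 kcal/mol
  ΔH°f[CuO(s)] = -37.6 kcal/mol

ΔHrxn = 43.0 kcal/mol

ΔH°rxn = Σ nΔHf°(products) − Σ nΔHf°(reactants).
Products: 3·(+0.0) + 1/2·(+0.0) + 1·(-37.6) = -37.6
Reactants: 2·(-40.3) = -80.6
ΔHrxn = (-37.6) − (-80.6) = 43.0 kcal/mol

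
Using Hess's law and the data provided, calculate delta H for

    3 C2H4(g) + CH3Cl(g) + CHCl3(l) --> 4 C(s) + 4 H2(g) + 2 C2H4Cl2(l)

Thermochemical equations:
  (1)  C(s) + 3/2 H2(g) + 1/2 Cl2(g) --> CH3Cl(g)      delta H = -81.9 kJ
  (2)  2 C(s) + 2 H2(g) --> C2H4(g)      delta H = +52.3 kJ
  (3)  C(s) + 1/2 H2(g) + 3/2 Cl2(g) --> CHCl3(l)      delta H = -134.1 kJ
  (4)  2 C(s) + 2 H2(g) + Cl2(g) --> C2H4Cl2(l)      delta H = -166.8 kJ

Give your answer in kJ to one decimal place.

delta H = -274.5 kJ

(1) reversed (reverse to put CH3Cl(g) on the reactant side): +81.9 kJ
(2) reversed and × 3 (reverse to put C2H4(g) on the reactant side; ×3 to match 3 C2H4(g) in the target): (-3)·(+52.3) = -156.9 kJ
(3) reversed (reverse to put CHCl3(l) on the reactant side): +134.1 kJ
(4) × 2 (scale by 2 for the 2 C2H4Cl2(l)): (2)·(-166.8) = -333.6 kJ
delta H = (+81.9) + (-156.9) + (+134.1) + (-333.6) = -274.5 kJ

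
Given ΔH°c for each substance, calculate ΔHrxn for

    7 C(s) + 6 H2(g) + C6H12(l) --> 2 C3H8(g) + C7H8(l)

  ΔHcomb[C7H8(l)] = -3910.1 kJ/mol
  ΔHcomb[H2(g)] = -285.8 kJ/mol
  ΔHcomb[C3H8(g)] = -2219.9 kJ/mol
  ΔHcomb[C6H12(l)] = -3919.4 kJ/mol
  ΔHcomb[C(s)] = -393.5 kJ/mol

With combustion enthalpies, reactants minus products:
= [7·(-393.5) + 6·(-285.8) + 1·(-3919.4)] − [2·(-2219.9) + 1·(-3910.1)]
= -38.8 kJ/mol

ΔHrxn = -38.8 kJ/mol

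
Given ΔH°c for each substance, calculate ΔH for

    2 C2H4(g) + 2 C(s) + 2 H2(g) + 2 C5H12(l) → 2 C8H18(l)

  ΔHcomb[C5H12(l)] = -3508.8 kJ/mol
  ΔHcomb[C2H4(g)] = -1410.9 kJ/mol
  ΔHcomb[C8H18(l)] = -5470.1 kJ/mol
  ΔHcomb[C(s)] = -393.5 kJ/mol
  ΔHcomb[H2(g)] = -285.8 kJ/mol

With combustion enthalpies, reactants minus products:
= [2·(-1410.9) + 2·(-393.5) + 2·(-285.8) + 2·(-3508.8)] − [2·(-5470.1)]
= -257.8 kJ/mol

ΔH = -257.8 kJ/mol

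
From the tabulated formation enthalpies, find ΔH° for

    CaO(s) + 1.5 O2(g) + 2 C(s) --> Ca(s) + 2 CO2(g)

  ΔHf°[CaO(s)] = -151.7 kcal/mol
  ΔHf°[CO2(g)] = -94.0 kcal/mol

ΔH°rxn = Σ nΔHf°(products) − Σ nΔHf°(reactants).
Products: 1·(+0.0) + 2·(-94.0) = -188.0
Reactants: 1·(-151.7) + 3/2·(+0.0) + 2·(+0.0) = -151.7
ΔH° = (-188.0) − (-151.7) = -36.3 kcal/mol

ΔH° = -36.3 kcal/mol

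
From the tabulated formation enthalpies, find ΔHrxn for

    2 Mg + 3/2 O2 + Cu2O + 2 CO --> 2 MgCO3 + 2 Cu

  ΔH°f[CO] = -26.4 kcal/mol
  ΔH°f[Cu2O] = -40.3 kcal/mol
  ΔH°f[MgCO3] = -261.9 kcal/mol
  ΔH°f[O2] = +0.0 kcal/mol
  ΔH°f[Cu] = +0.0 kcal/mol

ΔHrxn = -430.7 kcal/mol

Products: 2·(-261.9) + 2·(+0.0) = -523.8
Reactants: 2·(+0.0) + 3/2·(+0.0) + 1·(-40.3) + 2·(-26.4) = -93.1
ΔHrxn = (-523.8) − (-93.1) = -430.7 kcal/mol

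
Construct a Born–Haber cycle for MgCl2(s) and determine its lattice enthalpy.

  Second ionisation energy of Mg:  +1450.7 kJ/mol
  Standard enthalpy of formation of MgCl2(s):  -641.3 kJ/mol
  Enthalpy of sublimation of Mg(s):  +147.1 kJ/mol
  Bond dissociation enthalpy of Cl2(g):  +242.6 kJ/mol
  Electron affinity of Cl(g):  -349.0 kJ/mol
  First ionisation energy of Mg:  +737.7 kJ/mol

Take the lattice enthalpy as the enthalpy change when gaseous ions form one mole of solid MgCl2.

ΔHf° = 1·ΔHsub + 1·(ΣIE) + 1·D(Cl2) + 2·EA + U
-641.3 = 1·(+147.1) + 1·(+2188.4) + 1·(+242.6) + 2·(-349.0) + U
U = -641.3 − (+1880.1) = -2521.4 kJ/mol

U = -2521.4 kJ/mol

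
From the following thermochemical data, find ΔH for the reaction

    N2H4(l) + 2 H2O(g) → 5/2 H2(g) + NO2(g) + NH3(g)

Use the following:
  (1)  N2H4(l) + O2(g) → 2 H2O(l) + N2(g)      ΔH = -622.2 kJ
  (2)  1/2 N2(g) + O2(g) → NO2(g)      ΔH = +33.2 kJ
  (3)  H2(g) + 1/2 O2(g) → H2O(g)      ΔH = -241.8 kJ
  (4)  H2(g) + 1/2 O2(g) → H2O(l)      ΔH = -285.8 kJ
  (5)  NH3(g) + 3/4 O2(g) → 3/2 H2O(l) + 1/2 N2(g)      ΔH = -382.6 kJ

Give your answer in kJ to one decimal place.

ΔH = 420.1 kJ

(1) as written: -622.2 kJ
(2) as written: +33.2 kJ
(3) reversed and × 2: (-2)·(-241.8) = +483.6 kJ
(4) reversed and × 1/2: (-1/2)·(-285.8) = +142.9 kJ
(5) reversed: +382.6 kJ
ΔH = (1)·(-622.2) + (1)·(+33.2) + (-2)·(-241.8) + (-1/2)·(-285.8) + (-1)·(-382.6) = 420.1 kJ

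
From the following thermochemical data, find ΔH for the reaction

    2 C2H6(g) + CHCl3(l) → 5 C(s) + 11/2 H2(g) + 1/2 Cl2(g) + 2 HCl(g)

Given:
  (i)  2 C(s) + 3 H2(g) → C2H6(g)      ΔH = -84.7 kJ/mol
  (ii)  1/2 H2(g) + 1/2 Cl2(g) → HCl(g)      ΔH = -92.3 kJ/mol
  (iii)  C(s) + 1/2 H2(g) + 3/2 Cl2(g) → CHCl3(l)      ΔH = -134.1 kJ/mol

(i) reversed and × 2: (-2)·(-84.7) = +169.4 kJ/mol
(ii) × 2: (2)·(-92.3) = -184.6 kJ/mol
(iii) reversed: +134.1 kJ/mol
ΔH = (+169.4) + (-184.6) + (+134.1) = 118.9 kJ/mol

ΔH = 118.9 kJ/mol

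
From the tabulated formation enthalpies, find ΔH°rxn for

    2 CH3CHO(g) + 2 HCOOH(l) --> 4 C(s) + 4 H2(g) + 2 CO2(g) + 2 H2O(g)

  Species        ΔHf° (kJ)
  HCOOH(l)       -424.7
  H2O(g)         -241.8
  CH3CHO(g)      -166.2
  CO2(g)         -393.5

Products: 4·(+0.0) + 4·(+0.0) + 2·(-393.5) + 2·(-241.8) = -1270.6
Reactants: 2·(-166.2) + 2·(-424.7) = -1181.8
ΔH°rxn = (-1270.6) − (-1181.8) = -88.8 kJ

ΔH°rxn = -88.8 kJ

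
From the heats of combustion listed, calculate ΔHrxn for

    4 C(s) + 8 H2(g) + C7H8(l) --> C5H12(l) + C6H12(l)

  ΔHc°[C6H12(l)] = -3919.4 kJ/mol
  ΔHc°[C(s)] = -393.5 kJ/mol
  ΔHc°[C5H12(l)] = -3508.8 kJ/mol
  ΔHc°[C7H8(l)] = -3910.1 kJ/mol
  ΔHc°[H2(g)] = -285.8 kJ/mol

ΔHrxn = -342.3 kJ/mol

With combustion enthalpies, reactants minus products:
= [4·(-393.5) + 8·(-285.8) + 1·(-3910.1)] − [1·(-3508.8) + 1·(-3919.4)]
= -342.3 kJ/mol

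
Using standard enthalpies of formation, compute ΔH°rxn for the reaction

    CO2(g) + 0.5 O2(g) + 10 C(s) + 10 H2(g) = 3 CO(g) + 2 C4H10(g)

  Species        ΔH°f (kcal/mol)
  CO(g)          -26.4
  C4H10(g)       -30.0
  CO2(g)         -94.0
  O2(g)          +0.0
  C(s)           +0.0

Products: 3·(-26.4) + 2·(-30.0) = -139.2
Reactants: 1·(-94.0) + 1/2·(+0.0) + 10·(+0.0) + 10·(+0.0) = -94.0
ΔH°rxn = (-139.2) − (-94.0) = -45.2 kcal/mol

ΔH°rxn = -45.2 kcal/mol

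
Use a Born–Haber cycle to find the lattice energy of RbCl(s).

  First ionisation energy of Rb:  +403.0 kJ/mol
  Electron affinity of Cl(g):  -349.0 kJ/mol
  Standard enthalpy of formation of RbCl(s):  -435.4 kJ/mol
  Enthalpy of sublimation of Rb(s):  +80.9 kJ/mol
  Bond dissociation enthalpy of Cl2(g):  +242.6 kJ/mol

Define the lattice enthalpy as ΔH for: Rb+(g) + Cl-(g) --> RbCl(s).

ΔHf° = 1·ΔHsub + 1·(ΣIE) + 1/2·D(Cl2) + 1·EA + U
-435.4 = 1·(+80.9) + 1·(+403.0) + 1/2·(+242.6) + 1·(-349.0) + U
U = -435.4 − (+256.2) = -691.6 kJ/mol

U = -691.6 kJ/mol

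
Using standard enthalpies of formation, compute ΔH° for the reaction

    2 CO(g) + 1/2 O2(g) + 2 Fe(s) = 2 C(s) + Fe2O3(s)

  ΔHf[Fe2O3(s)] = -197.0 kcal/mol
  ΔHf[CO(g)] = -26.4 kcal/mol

ΔH° = -144.2 kcal/mol

Products: 2·(+0.0) + 1·(-197.0) = -197.0
Reactants: 2·(-26.4) + 1/2·(+0.0) + 2·(+0.0) = -52.8
ΔH° = (-197.0) − (-52.8) = -144.2 kcal/mol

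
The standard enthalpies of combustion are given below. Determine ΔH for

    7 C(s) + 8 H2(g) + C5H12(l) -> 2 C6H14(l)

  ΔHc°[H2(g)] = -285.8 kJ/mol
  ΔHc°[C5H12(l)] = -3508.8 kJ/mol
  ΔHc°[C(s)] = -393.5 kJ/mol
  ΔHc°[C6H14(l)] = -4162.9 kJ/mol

With combustion enthalpies, reactants minus products:
= [7·(-393.5) + 8·(-285.8) + 1·(-3508.8)] − [2·(-4162.9)]
= -223.9 kJ/mol

ΔH = -223.9 kJ/mol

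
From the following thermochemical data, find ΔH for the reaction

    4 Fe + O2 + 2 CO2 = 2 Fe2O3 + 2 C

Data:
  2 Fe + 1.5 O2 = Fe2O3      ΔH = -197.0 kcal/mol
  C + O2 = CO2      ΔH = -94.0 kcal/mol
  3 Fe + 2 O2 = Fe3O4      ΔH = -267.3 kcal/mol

equation 1 × 2 (scale by 2 for the 2 Fe2O3): (2)·(-197.0) = -394.0 kcal/mol
equation 2 reversed and × 2 (reverse to put CO2 on the reactant side; scale by 2 for the 2 CO2): (-2)·(-94.0) = +188.0 kcal/mol
equation 3: not needed (Fe3O4 appears nowhere else).
By Hess's law, ΔH = (-394.0) + (+188.0) = -206.0 kcal/mol

ΔH = -206.0 kcal/mol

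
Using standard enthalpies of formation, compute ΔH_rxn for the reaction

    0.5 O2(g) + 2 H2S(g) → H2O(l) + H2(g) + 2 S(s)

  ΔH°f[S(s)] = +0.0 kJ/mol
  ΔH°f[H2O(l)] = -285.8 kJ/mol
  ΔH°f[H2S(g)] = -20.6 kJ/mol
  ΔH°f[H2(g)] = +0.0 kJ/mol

ΔH°rxn = Σ nΔHf°(products) − Σ nΔHf°(reactants).
Products: 1·(-285.8) + 1·(+0.0) + 2·(+0.0) = -285.8
Reactants: 1/2·(+0.0) + 2·(-20.6) = -41.2
ΔH_rxn = (-285.8) − (-41.2) = -244.6 kJ/mol

ΔH_rxn = -244.6 kJ/mol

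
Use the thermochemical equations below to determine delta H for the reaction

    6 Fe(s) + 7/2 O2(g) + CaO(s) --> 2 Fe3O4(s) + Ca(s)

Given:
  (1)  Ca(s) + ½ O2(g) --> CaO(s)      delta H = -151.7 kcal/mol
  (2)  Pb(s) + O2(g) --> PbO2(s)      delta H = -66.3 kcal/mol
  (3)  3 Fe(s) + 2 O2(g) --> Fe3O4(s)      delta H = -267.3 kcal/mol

delta H = -382.9 kcal/mol

(1) reversed: +151.7 kcal/mol
(2): not needed.
(3) × 2: (2)·(-267.3) = -534.6 kcal/mol
Summing the manipulated equations, delta H = (-1)·(-151.7) + (2)·(-267.3) = -382.9 kcal/mol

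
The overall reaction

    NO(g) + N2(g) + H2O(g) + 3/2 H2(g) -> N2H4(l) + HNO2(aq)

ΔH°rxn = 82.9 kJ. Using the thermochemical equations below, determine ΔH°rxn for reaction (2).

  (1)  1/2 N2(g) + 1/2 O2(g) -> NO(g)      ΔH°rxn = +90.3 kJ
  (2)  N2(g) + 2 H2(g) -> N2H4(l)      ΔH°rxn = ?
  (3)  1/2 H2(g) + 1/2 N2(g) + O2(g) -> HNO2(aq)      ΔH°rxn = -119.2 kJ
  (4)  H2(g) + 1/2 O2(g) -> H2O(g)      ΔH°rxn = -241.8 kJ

(1) reversed: -90.3 kJ
(2) as written: contributes x
(3) as written: -119.2 kJ
(4) reversed: +241.8 kJ
+82.9 = (-90.3) + (-119.2) + (+241.8) + x
x = (+82.9 − (+32.3)) / (1) = 50.6 kJ

ΔH°rxn = 50.6 kJ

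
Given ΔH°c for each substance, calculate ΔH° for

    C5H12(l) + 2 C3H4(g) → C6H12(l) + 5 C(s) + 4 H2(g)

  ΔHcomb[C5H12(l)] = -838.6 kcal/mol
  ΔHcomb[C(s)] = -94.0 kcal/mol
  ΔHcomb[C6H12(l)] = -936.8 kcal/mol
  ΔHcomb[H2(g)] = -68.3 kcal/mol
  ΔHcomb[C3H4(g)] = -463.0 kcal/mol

Using ΔH = Σ nΔHc°(reactants) − Σ nΔHc°(products):
= [1·(-838.6) + 2·(-463.0)] − [1·(-936.8) + 5·(-94.0) + 4·(-68.3)]
= -84.6 kcal/mol

ΔH° = -84.6 kcal/mol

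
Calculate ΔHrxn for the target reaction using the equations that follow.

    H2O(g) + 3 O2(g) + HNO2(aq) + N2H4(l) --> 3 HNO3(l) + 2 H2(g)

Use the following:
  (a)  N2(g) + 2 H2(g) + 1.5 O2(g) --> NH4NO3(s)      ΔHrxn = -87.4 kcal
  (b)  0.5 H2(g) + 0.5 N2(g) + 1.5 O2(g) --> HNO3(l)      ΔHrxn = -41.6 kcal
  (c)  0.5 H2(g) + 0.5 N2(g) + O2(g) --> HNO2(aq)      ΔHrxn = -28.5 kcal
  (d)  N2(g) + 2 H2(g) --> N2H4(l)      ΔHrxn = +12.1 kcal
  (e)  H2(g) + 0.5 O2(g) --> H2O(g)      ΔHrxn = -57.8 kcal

ΔHrxn = -50.6 kcal

(a): not needed.
(b) × 3: (3)·(-41.6) = -124.8 kcal
(c) reversed: +28.5 kcal
(d) reversed: -12.1 kcal
(e) reversed: +57.8 kcal
By Hess's law, ΔHrxn = (3)·(-41.6) + (-1)·(-28.5) + (-1)·(+12.1) + (-1)·(-57.8) = -50.6 kcal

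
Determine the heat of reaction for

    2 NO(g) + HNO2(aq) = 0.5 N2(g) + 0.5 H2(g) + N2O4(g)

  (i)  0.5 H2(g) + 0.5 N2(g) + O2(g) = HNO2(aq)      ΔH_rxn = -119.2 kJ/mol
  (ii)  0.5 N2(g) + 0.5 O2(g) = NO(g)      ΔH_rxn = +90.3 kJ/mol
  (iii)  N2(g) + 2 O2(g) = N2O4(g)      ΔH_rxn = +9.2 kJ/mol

ΔH_rxn = -52.2 kJ/mol

(i) reversed: +119.2 kJ/mol
(ii) reversed and × 2: (-2)·(+90.3) = -180.6 kJ/mol
(iii) as written: +9.2 kJ/mol
ΔH_rxn = (+119.2) + (-180.6) + (+9.2) = -52.2 kJ/mol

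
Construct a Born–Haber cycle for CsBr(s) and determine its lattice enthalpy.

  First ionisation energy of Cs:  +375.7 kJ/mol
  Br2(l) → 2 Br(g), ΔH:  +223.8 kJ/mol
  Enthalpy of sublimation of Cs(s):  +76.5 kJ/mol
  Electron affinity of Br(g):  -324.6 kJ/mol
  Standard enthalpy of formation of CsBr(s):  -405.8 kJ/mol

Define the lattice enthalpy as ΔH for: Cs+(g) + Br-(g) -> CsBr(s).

ΔHf° = 1·ΔHsub + 1·(ΣIE) + 1/2·D(Br2) + 1·EA + U
-405.8 = 1·(+76.5) + 1·(+375.7) + 1/2·(+223.8) + 1·(-324.6) + U
U = -405.8 − (+239.5) = -645.3 kJ/mol

U = -645.3 kJ/mol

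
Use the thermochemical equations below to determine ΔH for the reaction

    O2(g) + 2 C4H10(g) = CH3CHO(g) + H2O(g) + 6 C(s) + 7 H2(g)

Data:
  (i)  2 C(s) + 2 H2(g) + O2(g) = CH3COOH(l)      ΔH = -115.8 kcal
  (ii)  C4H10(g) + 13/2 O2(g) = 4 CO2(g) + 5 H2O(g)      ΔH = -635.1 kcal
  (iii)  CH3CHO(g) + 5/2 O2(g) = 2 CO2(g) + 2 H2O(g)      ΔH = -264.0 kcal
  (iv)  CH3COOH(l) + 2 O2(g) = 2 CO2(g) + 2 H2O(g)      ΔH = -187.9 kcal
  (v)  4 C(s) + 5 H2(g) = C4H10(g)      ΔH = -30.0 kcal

ΔH = -37.4 kcal

(i) reversed: +115.8 kcal
(ii) as written: -635.1 kcal
(iii) reversed: +264.0 kcal
(iv) reversed: +187.9 kcal
(v) reversed: +30.0 kcal
ΔH = (-1)·(-115.8) + (1)·(-635.1) + (-1)·(-264.0) + (-1)·(-187.9) + (-1)·(-30.0) = -37.4 kcal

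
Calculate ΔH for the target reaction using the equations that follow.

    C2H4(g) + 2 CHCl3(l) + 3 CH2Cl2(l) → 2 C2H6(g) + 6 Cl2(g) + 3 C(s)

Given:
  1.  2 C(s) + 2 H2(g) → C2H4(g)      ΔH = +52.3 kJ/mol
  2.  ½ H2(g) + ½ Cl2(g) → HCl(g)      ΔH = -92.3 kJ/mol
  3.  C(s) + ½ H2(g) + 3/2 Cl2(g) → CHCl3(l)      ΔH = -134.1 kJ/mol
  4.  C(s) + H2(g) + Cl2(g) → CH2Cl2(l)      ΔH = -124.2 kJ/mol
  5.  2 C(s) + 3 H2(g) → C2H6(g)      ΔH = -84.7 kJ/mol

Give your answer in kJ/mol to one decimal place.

ΔH = 419.1 kJ/mol

eq. 1 reversed (reverse to put C2H4(g) on the reactant side): -52.3 kJ/mol
eq. 2: not needed (HCl(g) appears nowhere else).
eq. 3 reversed and × 2 (reverse to put CHCl3(l) on the reactant side; scale by 2 for the 2 CHCl3(l)): (-2)·(-134.1) = +268.2 kJ/mol
eq. 4 reversed and × 3 (CH2Cl2(l) must end up as a reactant; scale by 3 for the 3 CH2Cl2(l)): (-3)·(-124.2) = +372.6 kJ/mol
eq. 5 × 2 (scale by 2 for the 2 C2H6(g)): (2)·(-84.7) = -169.4 kJ/mol
ΔH = (-1)·(+52.3) + (-2)·(-134.1) + (-3)·(-124.2) + (2)·(-84.7) = 419.1 kJ/mol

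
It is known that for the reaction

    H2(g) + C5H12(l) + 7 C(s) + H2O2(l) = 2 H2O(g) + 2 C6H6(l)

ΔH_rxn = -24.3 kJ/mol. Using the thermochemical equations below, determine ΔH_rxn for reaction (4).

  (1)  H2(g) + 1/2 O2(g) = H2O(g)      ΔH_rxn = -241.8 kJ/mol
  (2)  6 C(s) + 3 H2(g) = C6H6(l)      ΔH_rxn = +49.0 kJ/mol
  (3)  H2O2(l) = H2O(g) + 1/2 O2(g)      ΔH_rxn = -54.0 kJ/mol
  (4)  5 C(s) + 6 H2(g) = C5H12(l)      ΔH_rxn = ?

(1) as written: -241.8 kJ/mol
(2) × 2: (2)·(+49.0) = +98.0 kJ/mol
(3) as written: -54.0 kJ/mol
(4) reversed: contributes −x
-24.3 = (-241.8) + (+98.0) + (-54.0) − x
x = (-24.3 − (-197.8)) / (-1) = -173.5 kJ/mol

ΔH_rxn = -173.5 kJ/mol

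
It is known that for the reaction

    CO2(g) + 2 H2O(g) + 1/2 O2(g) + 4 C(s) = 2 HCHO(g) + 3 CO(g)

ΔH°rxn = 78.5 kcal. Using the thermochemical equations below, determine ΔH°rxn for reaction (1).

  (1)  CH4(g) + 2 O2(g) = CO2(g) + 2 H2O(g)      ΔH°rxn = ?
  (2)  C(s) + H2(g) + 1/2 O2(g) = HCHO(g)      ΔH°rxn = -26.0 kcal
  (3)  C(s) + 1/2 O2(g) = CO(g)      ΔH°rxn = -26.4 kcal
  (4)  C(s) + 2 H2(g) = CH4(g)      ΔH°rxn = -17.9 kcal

(1) reversed (reverse to put CO2(g) on the reactant side): contributes −x
(2) × 2 (scale by 2 for the 2 HCHO(g)): (2)·(-26.0) = -52.0 kcal
(3) × 3 (×3 to match 3 CO(g) in the target): (3)·(-26.4) = -79.2 kcal
(4) reversed: +17.9 kcal
+78.5 = (-52.0) + (-79.2) + (+17.9) − x
x = (+78.5 − (-113.3)) / (-1) = -191.8 kcal

ΔH°rxn = -191.8 kcal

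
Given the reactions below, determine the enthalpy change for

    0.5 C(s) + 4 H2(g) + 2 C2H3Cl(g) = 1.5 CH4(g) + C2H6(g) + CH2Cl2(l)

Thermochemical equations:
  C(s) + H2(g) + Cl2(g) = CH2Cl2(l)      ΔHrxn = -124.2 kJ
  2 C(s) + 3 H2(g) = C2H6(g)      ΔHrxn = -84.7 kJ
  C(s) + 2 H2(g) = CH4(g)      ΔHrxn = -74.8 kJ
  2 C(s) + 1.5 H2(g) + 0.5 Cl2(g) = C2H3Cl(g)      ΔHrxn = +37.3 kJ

ΔHrxn = -395.7 kJ

equation 1 as written: -124.2 kJ
equation 2 as written: -84.7 kJ
equation 3 × 3/2: (3/2)·(-74.8) = -112.2 kJ
equation 4 reversed and × 2: (-2)·(+37.3) = -74.6 kJ
Combining the equations, ΔHrxn = (-124.2) + (-84.7) + (-112.2) + (-74.6) = -395.7 kJ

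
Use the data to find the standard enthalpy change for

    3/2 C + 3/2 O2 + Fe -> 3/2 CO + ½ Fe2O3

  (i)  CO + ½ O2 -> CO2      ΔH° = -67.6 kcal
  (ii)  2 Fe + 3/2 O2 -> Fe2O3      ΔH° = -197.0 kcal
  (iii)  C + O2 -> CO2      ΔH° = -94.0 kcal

(i) reversed and × 3/2 (CO must end up as a product; scale by 3/2 for the 3/2 CO): (-3/2)·(-67.6) = +101.4 kcal
(ii) × 1/2 (scale by 1/2 for the 1/2 Fe2O3): (1/2)·(-197.0) = -98.5 kcal
(iii) × 3/2 (×3/2 to match 3/2 C in the target): (3/2)·(-94.0) = -141.0 kcal
Summing the manipulated equations, ΔH° = (-3/2)·(-67.6) + (1/2)·(-197.0) + (3/2)·(-94.0) = -138.1 kcal

ΔH° = -138.1 kcal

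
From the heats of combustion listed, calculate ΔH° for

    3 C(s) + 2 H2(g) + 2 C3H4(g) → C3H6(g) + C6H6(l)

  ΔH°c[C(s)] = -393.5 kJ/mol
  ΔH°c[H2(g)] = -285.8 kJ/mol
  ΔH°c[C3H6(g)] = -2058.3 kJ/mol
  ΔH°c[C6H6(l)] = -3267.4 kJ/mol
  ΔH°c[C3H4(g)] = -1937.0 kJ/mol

Using ΔH = Σ nΔHc°(reactants) − Σ nΔHc°(products):
= [3·(-393.5) + 2·(-285.8) + 2·(-1937.0)] − [1·(-2058.3) + 1·(-3267.4)]
= -300.4 kJ/mol

ΔH° = -300.4 kJ/mol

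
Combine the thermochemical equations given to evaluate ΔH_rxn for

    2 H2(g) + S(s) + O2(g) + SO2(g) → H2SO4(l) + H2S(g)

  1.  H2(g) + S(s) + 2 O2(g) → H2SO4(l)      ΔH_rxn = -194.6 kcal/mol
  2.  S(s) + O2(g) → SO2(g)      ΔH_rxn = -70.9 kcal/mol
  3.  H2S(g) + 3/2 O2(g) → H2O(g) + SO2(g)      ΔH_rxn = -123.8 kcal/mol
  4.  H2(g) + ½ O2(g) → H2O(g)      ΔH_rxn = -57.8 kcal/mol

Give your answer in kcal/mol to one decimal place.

ΔH_rxn = -128.6 kcal/mol

eq. 1 as written (H2SO4(l) already on the product side): -194.6 kcal/mol
eq. 2: not needed.
eq. 3 reversed (reverse to put H2S(g) on the product side): +123.8 kcal/mol
eq. 4 as written: -57.8 kcal/mol
ΔH_rxn = (1)·(-194.6) + (-1)·(-123.8) + (1)·(-57.8) = -128.6 kcal/mol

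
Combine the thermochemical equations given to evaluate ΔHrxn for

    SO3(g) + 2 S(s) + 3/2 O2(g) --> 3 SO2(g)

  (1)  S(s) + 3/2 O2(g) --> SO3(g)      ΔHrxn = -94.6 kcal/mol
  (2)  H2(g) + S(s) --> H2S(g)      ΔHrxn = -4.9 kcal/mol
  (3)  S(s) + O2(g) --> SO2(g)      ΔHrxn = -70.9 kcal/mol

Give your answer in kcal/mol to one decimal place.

(1) reversed: +94.6 kcal/mol
(2): not needed.
(3) × 3: (3)·(-70.9) = -212.7 kcal/mol
ΔHrxn = (-1)·(-94.6) + (3)·(-70.9) = -118.1 kcal/mol

ΔHrxn = -118.1 kcal/mol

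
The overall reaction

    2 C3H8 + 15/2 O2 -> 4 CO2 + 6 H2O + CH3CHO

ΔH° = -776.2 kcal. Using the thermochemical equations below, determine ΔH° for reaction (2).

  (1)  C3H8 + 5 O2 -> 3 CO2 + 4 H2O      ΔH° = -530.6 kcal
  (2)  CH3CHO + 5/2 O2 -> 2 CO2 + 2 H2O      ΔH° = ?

ΔH° = -285.0 kcal

(1) × 2: (2)·(-530.6) = -1061.2 kcal
(2) reversed: contributes −x
-776.2 = (-1061.2) − x
x = (-776.2 − (-1061.2)) / (-1) = -285.0 kcal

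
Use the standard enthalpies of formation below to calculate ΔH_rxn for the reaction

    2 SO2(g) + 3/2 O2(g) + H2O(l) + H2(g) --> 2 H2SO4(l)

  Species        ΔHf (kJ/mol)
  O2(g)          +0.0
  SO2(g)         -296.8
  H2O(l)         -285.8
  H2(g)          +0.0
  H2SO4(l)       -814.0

ΔH_rxn = -748.6 kJ/mol

Products: 2·(-814.0) = -1628.0
Reactants: 2·(-296.8) + 3/2·(+0.0) + 1·(-285.8) + 1·(+0.0) = -879.4
ΔH_rxn = (-1628.0) − (-879.4) = -748.6 kJ/mol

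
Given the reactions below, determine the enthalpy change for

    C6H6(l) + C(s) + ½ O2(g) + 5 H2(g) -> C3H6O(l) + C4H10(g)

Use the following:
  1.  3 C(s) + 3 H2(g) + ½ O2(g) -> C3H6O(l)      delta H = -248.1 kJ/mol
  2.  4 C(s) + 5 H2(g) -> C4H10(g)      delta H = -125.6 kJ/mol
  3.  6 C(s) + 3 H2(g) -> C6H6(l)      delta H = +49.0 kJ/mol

delta H = -422.7 kJ/mol

eq. 1 as written: -248.1 kJ/mol
eq. 2 as written: -125.6 kJ/mol
eq. 3 reversed: -49.0 kJ/mol
delta H = (1)·(-248.1) + (1)·(-125.6) + (-1)·(+49.0) = -422.7 kJ/mol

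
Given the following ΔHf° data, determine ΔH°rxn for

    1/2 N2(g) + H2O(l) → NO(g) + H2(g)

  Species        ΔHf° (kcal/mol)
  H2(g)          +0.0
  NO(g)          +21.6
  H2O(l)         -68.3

ΔH°rxn = 89.9 kcal/mol

Products: 1·(+21.6) + 1·(+0.0) = +21.6
Reactants: 1/2·(+0.0) + 1·(-68.3) = -68.3
ΔH°rxn = (+21.6) − (-68.3) = 89.9 kcal/mol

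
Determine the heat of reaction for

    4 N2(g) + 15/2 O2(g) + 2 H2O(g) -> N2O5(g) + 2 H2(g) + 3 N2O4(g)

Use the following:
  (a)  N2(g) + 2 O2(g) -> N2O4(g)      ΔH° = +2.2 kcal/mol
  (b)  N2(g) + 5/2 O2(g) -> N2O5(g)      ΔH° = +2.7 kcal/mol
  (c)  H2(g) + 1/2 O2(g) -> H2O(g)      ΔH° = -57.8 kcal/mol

(a) × 3 (×3 to match 3 N2O4(g) in the target): (3)·(+2.2) = +6.6 kcal/mol
(b) as written (N2O5(g) already on the product side): +2.7 kcal/mol
(c) reversed and × 2 (reverse to put H2O(g) on the reactant side; ×2 to match 2 H2O(g) in the target): (-2)·(-57.8) = +115.6 kcal/mol
Since enthalpy is a state function, ΔH° = (3)·(+2.2) + (1)·(+2.7) + (-2)·(-57.8) = 124.9 kcal/mol

ΔH° = 124.9 kcal/mol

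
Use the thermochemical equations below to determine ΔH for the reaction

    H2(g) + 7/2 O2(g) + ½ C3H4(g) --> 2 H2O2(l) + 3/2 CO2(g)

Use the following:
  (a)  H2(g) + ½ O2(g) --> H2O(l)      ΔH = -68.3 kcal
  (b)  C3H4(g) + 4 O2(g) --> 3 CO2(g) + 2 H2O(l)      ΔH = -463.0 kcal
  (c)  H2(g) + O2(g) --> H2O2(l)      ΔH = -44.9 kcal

(a) reversed: +68.3 kcal
(b) × 1/2 (×1/2 to match 1/2 C3H4(g) in the target): (1/2)·(-463.0) = -231.5 kcal
(c) × 2 (scale by 2 for the 2 H2O2(l)): (2)·(-44.9) = -89.8 kcal
Combining the equations, ΔH = (+68.3) + (-231.5) + (-89.8) = -253.0 kcal

ΔH = -253.0 kcal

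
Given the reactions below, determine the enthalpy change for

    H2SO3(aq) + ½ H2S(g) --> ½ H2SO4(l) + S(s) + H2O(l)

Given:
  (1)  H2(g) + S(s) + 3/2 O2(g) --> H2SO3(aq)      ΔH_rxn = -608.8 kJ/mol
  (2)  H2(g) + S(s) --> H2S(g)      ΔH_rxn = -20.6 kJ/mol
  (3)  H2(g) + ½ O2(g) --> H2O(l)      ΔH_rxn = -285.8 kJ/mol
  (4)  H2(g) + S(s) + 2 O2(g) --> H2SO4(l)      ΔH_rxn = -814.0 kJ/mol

(1) reversed (reverse to put H2SO3(aq) on the reactant side): +608.8 kJ/mol
(2) reversed and × 1/2 (H2S(g) must end up as a reactant; scale by 1/2 for the 1/2 H2S(g)): (-1/2)·(-20.6) = +10.3 kJ/mol
(3) as written (H2O(l) already on the product side): -285.8 kJ/mol
(4) × 1/2 (×1/2 to match 1/2 H2SO4(l) in the target): (1/2)·(-814.0) = -407.0 kJ/mol
Since enthalpy is a state function, ΔH_rxn = (-1)·(-608.8) + (-1/2)·(-20.6) + (1)·(-285.8) + (1/2)·(-814.0) = -73.7 kJ/mol

ΔH_rxn = -73.7 kJ/mol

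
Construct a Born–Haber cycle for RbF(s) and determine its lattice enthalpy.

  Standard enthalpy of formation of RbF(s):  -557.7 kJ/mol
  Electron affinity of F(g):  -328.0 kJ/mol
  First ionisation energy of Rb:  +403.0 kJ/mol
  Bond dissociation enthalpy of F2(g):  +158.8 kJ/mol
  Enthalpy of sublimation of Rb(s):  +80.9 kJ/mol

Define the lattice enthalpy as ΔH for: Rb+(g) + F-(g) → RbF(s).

U = -793.0 kJ/mol

ΔHf° = 1·ΔHsub + 1·(ΣIE) + 1/2·D(F2) + 1·EA + U
-557.7 = 1·(+80.9) + 1·(+403.0) + 1/2·(+158.8) + 1·(-328.0) + U
U = -557.7 − (+235.3) = -793.0 kJ/mol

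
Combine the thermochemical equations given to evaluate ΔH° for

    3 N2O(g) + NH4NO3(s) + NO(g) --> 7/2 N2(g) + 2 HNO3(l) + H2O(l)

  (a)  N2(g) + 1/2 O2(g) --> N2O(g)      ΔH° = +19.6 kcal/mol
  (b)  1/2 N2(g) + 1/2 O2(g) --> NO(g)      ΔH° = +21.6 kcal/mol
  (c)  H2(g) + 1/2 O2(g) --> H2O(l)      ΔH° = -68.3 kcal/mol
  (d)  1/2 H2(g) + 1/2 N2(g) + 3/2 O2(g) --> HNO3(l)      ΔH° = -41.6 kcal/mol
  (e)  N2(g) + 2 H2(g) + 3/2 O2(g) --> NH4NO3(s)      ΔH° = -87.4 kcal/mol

ΔH° = -144.5 kcal/mol

(a) reversed and × 3 (reverse to put N2O(g) on the reactant side; ×3 to match 3 N2O(g) in the target): (-3)·(+19.6) = -58.8 kcal/mol
(b) reversed (NO(g) must end up as a reactant): -21.6 kcal/mol
(c) as written (H2O(l) already on the product side): -68.3 kcal/mol
(d) × 2 (×2 to match 2 HNO3(l) in the target): (2)·(-41.6) = -83.2 kcal/mol
(e) reversed (NH4NO3(s) must end up as a reactant): +87.4 kcal/mol
Since enthalpy is a state function, ΔH° = (-3)·(+19.6) + (-1)·(+21.6) + (1)·(-68.3) + (2)·(-41.6) + (-1)·(-87.4) = -144.5 kcal/mol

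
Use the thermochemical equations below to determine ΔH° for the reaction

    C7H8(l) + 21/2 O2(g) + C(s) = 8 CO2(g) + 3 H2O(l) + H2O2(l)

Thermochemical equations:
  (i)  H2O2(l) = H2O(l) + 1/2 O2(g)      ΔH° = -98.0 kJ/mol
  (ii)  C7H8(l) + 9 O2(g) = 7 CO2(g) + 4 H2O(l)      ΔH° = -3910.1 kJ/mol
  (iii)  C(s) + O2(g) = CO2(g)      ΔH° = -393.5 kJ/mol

ΔH° = -4205.6 kJ/mol

(i) reversed: +98.0 kJ/mol
(ii) as written: -3910.1 kJ/mol
(iii) as written: -393.5 kJ/mol
ΔH° = (-1)·(-98.0) + (1)·(-3910.1) + (1)·(-393.5) = -4205.6 kJ/mol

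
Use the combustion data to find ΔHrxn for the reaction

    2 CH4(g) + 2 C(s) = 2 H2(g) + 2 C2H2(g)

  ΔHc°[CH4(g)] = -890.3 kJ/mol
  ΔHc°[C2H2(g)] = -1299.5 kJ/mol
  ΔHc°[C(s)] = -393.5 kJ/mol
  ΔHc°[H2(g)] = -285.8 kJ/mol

Using ΔH = Σ nΔHc°(reactants) − Σ nΔHc°(products):
= [2·(-890.3) + 2·(-393.5)] − [2·(-285.8) + 2·(-1299.5)]
= 603.0 kJ/mol

ΔHrxn = 603.0 kJ/mol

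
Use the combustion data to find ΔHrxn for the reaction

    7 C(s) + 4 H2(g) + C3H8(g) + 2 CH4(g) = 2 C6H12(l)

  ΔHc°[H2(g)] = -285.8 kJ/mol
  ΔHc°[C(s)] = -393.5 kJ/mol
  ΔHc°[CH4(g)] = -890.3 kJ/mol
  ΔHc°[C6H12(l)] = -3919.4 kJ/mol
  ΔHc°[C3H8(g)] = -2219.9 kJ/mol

ΔHrxn = -59.4 kJ/mol

With combustion enthalpies, reactants minus products:
= [7·(-393.5) + 4·(-285.8) + 1·(-2219.9) + 2·(-890.3)] − [2·(-3919.4)]
= -59.4 kJ/mol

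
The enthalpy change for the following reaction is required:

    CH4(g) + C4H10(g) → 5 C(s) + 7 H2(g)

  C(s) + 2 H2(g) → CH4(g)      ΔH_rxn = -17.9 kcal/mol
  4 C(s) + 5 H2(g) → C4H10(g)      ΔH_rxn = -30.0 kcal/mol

equation 1 reversed: +17.9 kcal/mol
equation 2 reversed: +30.0 kcal/mol
Since enthalpy is a state function, ΔH_rxn = (+17.9) + (+30.0) = 47.9 kcal/mol

ΔH_rxn = 47.9 kcal/mol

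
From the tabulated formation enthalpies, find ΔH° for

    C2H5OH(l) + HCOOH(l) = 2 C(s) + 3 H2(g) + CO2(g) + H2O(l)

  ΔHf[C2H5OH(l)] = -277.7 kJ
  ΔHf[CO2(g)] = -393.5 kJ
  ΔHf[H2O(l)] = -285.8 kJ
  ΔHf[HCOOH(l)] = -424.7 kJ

Products: 2·(+0.0) + 3·(+0.0) + 1·(-393.5) + 1·(-285.8) = -679.3
Reactants: 1·(-277.7) + 1·(-424.7) = -702.4
ΔH° = (-679.3) − (-702.4) = 23.1 kJ

ΔH° = 23.1 kJ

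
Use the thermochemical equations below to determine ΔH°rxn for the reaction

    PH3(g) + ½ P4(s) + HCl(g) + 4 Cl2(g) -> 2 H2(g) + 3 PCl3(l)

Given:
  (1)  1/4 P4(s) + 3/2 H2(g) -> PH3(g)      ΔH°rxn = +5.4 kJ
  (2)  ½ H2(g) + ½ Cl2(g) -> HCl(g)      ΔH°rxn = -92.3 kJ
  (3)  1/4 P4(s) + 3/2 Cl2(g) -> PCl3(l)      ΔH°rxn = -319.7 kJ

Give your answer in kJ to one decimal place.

(1) reversed (PH3(g) must end up as a reactant): -5.4 kJ
(2) reversed (reverse to put HCl(g) on the reactant side): +92.3 kJ
(3) × 3 (×3 to match 3 PCl3(l) in the target): (3)·(-319.7) = -959.1 kJ
ΔH°rxn = (-5.4) + (+92.3) + (-959.1) = -872.2 kJ

ΔH°rxn = -872.2 kJ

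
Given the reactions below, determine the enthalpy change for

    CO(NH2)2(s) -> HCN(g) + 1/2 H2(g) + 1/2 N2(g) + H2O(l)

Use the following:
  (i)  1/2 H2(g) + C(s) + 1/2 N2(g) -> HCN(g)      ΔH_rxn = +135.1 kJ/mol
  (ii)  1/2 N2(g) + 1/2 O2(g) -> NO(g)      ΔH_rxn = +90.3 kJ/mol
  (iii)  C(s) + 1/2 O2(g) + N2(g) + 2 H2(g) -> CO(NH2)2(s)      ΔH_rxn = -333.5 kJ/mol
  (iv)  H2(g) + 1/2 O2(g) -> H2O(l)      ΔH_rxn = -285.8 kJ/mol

ΔH_rxn = 182.8 kJ/mol

(i) as written (HCN(g) already on the product side): +135.1 kJ/mol
(ii): not needed (NO(g) appears nowhere else).
(iii) reversed (CO(NH2)2(s) must end up as a reactant): +333.5 kJ/mol
(iv) as written (H2O(l) already on the product side): -285.8 kJ/mol
Since enthalpy is a state function, ΔH_rxn = (+135.1) + (+333.5) + (-285.8) = 182.8 kJ/mol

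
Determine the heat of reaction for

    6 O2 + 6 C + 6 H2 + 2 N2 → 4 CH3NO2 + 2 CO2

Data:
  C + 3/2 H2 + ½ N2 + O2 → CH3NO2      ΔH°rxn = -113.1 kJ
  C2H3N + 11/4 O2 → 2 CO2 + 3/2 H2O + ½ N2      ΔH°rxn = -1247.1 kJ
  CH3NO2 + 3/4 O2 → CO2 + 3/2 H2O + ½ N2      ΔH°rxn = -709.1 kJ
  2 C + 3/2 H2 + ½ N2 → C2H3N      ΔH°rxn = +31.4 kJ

ΔH°rxn = -1239.4 kJ

equation 1 × 2: (2)·(-113.1) = -226.2 kJ
equation 2 × 2: (2)·(-1247.1) = -2494.2 kJ
equation 3 reversed and × 2: (-2)·(-709.1) = +1418.2 kJ
equation 4 × 2: (2)·(+31.4) = +62.8 kJ
ΔH°rxn = (2)·(-113.1) + (2)·(-1247.1) + (-2)·(-709.1) + (2)·(+31.4) = -1239.4 kJ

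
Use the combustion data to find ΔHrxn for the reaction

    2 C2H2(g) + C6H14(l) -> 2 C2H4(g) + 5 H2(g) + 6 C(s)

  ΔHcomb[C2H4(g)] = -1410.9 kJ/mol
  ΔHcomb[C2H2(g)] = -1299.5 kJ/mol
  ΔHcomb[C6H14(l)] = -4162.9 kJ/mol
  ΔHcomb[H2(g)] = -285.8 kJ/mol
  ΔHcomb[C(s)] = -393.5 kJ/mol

ΔHrxn = -150.1 kJ/mol

Using ΔH = Σ nΔHc°(reactants) − Σ nΔHc°(products):
= [2·(-1299.5) + 1·(-4162.9)] − [2·(-1410.9) + 5·(-285.8) + 6·(-393.5)]
= -150.1 kJ/mol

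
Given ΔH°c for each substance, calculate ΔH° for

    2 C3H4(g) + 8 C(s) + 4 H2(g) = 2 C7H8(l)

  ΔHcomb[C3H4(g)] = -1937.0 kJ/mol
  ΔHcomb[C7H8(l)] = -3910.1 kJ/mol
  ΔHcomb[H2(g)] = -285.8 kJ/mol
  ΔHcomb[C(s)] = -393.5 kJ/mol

ΔH° = -345.0 kJ/mol

Using ΔH = Σ nΔHc°(reactants) − Σ nΔHc°(products):
= [2·(-1937.0) + 8·(-393.5) + 4·(-285.8)] − [2·(-3910.1)]
= -345.0 kJ/mol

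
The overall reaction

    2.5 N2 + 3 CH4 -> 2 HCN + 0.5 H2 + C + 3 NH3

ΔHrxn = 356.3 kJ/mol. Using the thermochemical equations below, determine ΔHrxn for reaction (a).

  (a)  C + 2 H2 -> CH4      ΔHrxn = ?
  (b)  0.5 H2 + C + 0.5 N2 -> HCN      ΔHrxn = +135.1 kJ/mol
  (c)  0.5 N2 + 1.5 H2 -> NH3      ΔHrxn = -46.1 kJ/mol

(a) reversed and × 3 (CH4 must end up as a reactant; ×3 to match 3 CH4 in the target): contributes −3·x
(b) × 2 (×2 to match 2 HCN in the target): (2)·(+135.1) = +270.2 kJ/mol
(c) × 3 (×3 to match 3 NH3 in the target): (3)·(-46.1) = -138.3 kJ/mol
+356.3 = (+270.2) + (-138.3) − 3·x
x = (+356.3 − (+131.9)) / (-3) = -74.8 kJ/mol

ΔHrxn = -74.8 kJ/mol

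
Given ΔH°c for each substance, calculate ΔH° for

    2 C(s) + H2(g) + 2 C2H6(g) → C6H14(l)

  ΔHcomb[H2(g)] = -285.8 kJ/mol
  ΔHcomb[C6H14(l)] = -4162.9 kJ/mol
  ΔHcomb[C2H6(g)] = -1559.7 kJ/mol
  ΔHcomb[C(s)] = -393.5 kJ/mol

With combustion enthalpies, reactants minus products:
= [2·(-393.5) + 1·(-285.8) + 2·(-1559.7)] − [1·(-4162.9)]
= -29.3 kJ/mol

ΔH° = -29.3 kJ/mol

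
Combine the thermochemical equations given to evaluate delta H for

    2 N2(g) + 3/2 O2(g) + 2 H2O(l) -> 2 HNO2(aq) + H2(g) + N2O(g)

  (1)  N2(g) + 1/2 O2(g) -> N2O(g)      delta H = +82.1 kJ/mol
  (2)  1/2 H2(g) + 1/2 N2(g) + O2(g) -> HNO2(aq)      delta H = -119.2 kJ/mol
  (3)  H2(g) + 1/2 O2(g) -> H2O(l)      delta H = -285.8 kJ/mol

(1) as written (N2O(g) already on the product side): +82.1 kJ/mol
(2) × 2 (scale by 2 for the 2 HNO2(aq)): (2)·(-119.2) = -238.4 kJ/mol
(3) reversed and × 2 (reverse to put H2O(l) on the reactant side; scale by 2 for the 2 H2O(l)): (-2)·(-285.8) = +571.6 kJ/mol
Since enthalpy is a state function, delta H = (+82.1) + (-238.4) + (+571.6) = 415.3 kJ/mol

delta H = 415.3 kJ/mol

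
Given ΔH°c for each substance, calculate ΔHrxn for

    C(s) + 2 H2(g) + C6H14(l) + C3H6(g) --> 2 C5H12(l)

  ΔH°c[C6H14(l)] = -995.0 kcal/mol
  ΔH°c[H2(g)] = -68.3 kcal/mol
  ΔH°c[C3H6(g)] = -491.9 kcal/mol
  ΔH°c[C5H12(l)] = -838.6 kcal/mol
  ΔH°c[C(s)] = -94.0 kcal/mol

With combustion enthalpies, reactants minus products:
= [1·(-94.0) + 2·(-68.3) + 1·(-995.0) + 1·(-491.9)] − [2·(-838.6)]
= -40.3 kcal/mol

ΔHrxn = -40.3 kcal/mol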